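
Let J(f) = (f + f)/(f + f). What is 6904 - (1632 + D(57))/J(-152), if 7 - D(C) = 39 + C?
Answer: 5361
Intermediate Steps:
D(C) = -32 - C (D(C) = 7 - (39 + C) = 7 + (-39 - C) = -32 - C)
J(f) = 1 (J(f) = (2*f)/((2*f)) = (2*f)*(1/(2*f)) = 1)
6904 - (1632 + D(57))/J(-152) = 6904 - (1632 + (-32 - 1*57))/1 = 6904 - (1632 + (-32 - 57)) = 6904 - (1632 - 89) = 6904 - 1543 = 5361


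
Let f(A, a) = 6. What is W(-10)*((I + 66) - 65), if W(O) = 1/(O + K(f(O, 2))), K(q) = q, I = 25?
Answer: -13/2 ≈ -6.5000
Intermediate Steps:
W(O) = 1/(6 + O) (W(O) = 1/(O + 6) = 1/(6 + O))
W(-10)*((I + 66) - 65) = ((25 + 66) - 65)/(6 - 10) = (91 - 65)/(-4) = -¼*26 = -13/2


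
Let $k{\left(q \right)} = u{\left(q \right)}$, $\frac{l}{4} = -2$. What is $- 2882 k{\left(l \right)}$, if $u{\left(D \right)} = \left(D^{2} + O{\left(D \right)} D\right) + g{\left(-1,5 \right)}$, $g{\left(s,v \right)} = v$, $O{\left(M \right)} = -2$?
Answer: $-244970$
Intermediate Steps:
$l = -8$ ($l = 4 \left(-2\right) = -8$)
$u{\left(D \right)} = 5 + D^{2} - 2 D$ ($u{\left(D \right)} = \left(D^{2} - 2 D\right) + 5 = 5 + D^{2} - 2 D$)
$k{\left(q \right)} = 5 + q^{2} - 2 q$
$- 2882 k{\left(l \right)} = - 2882 \left(5 + \left(-8\right)^{2} - -16\right) = - 2882 \left(5 + 64 + 16\right) = \left(-2882\right) 85 = -244970$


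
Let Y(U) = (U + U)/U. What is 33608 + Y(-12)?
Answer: 33610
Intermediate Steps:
Y(U) = 2 (Y(U) = (2*U)/U = 2)
33608 + Y(-12) = 33608 + 2 = 33610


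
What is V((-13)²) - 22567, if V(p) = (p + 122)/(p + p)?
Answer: -7627355/338 ≈ -22566.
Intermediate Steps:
V(p) = (122 + p)/(2*p) (V(p) = (122 + p)/((2*p)) = (122 + p)*(1/(2*p)) = (122 + p)/(2*p))
V((-13)²) - 22567 = (122 + (-13)²)/(2*((-13)²)) - 22567 = (½)*(122 + 169)/169 - 22567 = (½)*(1/169)*291 - 22567 = 291/338 - 22567 = -7627355/338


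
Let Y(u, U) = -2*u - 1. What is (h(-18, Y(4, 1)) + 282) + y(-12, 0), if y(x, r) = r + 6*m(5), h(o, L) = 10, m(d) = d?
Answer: 322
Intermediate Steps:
Y(u, U) = -1 - 2*u
y(x, r) = 30 + r (y(x, r) = r + 6*5 = r + 30 = 30 + r)
(h(-18, Y(4, 1)) + 282) + y(-12, 0) = (10 + 282) + (30 + 0) = 292 + 30 = 322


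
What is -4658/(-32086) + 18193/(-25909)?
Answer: -231528238/415658087 ≈ -0.55702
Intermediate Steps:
-4658/(-32086) + 18193/(-25909) = -4658*(-1/32086) + 18193*(-1/25909) = 2329/16043 - 18193/25909 = -231528238/415658087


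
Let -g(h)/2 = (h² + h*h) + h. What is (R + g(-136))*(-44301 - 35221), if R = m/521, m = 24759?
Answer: 3051990185746/521 ≈ 5.8579e+9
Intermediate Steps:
g(h) = -4*h² - 2*h (g(h) = -2*((h² + h*h) + h) = -2*((h² + h²) + h) = -2*(2*h² + h) = -2*(h + 2*h²) = -4*h² - 2*h)
R = 24759/521 ≈ 47.522
(R + g(-136))*(-44301 - 35221) = (24759/521 - 2*(-136)*(1 + 2*(-136)))*(-44301 - 35221) = (24759/521 - 2*(-136)*(1 - 272))*(-79522) = (24759/521 - 2*(-136)*(-271))*(-79522) = (24759/521 - 73712)*(-79522) = -38379193/521*(-79522) = 3051990185746/521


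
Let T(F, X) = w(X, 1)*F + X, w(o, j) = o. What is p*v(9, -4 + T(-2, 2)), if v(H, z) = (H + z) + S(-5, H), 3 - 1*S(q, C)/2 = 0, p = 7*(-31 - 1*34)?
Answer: -4095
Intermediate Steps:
T(F, X) = X + F*X (T(F, X) = X*F + X = F*X + X = X + F*X)
p = -455 (p = 7*(-31 - 34) = 7*(-65) = -455)
S(q, C) = 6 (S(q, C) = 6 - 2*0 = 6 + 0 = 6)
v(H, z) = 6 + H + z (v(H, z) = (H + z) + 6 = 6 + H + z)
p*v(9, -4 + T(-2, 2)) = -455*(6 + 9 + (-4 + 2*(1 - 2))) = -455*(6 + 9 + (-4 + 2*(-1))) = -455*(6 + 9 + (-4 - 2)) = -455*(6 + 9 - 6) = -455*9 = -4095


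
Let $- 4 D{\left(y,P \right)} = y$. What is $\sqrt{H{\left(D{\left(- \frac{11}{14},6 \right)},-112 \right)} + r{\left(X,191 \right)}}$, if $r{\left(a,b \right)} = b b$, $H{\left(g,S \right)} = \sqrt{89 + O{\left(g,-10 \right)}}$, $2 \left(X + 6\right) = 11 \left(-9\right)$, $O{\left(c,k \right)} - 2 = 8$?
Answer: $\sqrt{36481 + 3 \sqrt{11}} \approx 191.03$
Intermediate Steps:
$O{\left(c,k \right)} = 10$ ($O{\left(c,k \right)} = 2 + 8 = 10$)
$D{\left(y,P \right)} = - \frac{y}{4}$
$X = - \frac{111}{2}$ ($X = -6 + \frac{11 \left(-9\right)}{2} = -6 + \frac{1}{2} \left(-99\right) = -6 - \frac{99}{2} = - \frac{111}{2} \approx -55.5$)
$H{\left(g,S \right)} = 3 \sqrt{11}$ ($H{\left(g,S \right)} = \sqrt{89 + 10} = \sqrt{99} = 3 \sqrt{11}$)
$r{\left(a,b \right)} = b^{2}$
$\sqrt{H{\left(D{\left(- \frac{11}{14},6 \right)},-112 \right)} + r{\left(X,191 \right)}} = \sqrt{3 \sqrt{11} + 191^{2}} = \sqrt{3 \sqrt{11} + 36481} = \sqrt{36481 + 3 \sqrt{11}}$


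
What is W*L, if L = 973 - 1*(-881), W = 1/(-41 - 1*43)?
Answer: -309/14 ≈ -22.071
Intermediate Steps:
W = -1/84 (W = 1/(-41 - 43) = 1/(-84) = -1/84 ≈ -0.011905)
L = 1854 (L = 973 + 881 = 1854)
W*L = -1/84*1854 = -309/14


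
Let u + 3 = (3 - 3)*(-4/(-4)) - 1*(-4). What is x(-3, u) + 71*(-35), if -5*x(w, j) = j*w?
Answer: -12422/5 ≈ -2484.4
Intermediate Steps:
u = 1 (u = -3 + ((3 - 3)*(-4/(-4)) - 1*(-4)) = -3 + (0*(-4*(-1/4)) + 4) = -3 + (0*1 + 4) = -3 + (0 + 4) = -3 + 4 = 1)
x(w, j) = -j*w/5
x(-3, u) + 71*(-35) = -1/5*1*(-3) + 71*(-35) = 3/5 - 2485 = -12422/5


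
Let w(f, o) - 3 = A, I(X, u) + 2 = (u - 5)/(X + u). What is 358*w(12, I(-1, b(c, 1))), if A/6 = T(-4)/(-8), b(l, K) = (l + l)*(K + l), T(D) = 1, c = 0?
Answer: 1611/2 ≈ 805.50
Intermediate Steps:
b(l, K) = 2*l*(K + l) (b(l, K) = (2*l)*(K + l) = 2*l*(K + l))
I(X, u) = -2 + (-5 + u)/(X + u) (I(X, u) = -2 + (u - 5)/(X + u) = -2 + (-5 + u)/(X + u))
A = -¾ (A = 6*(1/(-8)) = 6*(1*(-⅛)) = 6*(-⅛) = -¾ ≈ -0.75000)
w(f, o) = 9/4 (w(f, o) = 3 - ¾ = 9/4)
358*w(12, I(-1, b(c, 1))) = 358*(9/4) = 1611/2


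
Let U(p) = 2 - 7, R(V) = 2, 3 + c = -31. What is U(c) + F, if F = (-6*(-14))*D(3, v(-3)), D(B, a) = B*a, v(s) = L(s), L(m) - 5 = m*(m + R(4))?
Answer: 2011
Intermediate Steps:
c = -34 (c = -3 - 31 = -34)
L(m) = 5 + m*(2 + m) (L(m) = 5 + m*(m + 2) = 5 + m*(2 + m))
v(s) = 5 + s² + 2*s
U(p) = -5
F = 2016 (F = (-6*(-14))*(3*(5 + (-3)² + 2*(-3))) = 84*(3*(5 + 9 - 6)) = 84*(3*8) = 84*24 = 2016)
U(c) + F = -5 + 2016 = 2011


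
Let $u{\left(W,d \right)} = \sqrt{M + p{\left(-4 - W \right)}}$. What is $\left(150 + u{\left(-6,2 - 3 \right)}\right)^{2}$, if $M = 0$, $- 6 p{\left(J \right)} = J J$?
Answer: $\frac{\left(450 + i \sqrt{6}\right)^{2}}{9} \approx 22499.0 + 244.95 i$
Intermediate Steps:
$p{\left(J \right)} = - \frac{J^{2}}{6}$ ($p{\left(J \right)} = - \frac{J J}{6} = - \frac{J^{2}}{6}$)
$u{\left(W,d \right)} = \frac{\sqrt{6} \sqrt{- \left(-4 - W\right)^{2}}}{6}$ ($u{\left(W,d \right)} = \sqrt{0 - \frac{\left(-4 - W\right)^{2}}{6}} = \sqrt{- \frac{\left(-4 - W\right)^{2}}{6}} = \frac{\sqrt{6} \sqrt{- \left(-4 - W\right)^{2}}}{6}$)
$\left(150 + u{\left(-6,2 - 3 \right)}\right)^{2} = \left(150 + \frac{\sqrt{6} \sqrt{- \left(4 - 6\right)^{2}}}{6}\right)^{2} = \left(150 + \frac{\sqrt{6} \sqrt{- \left(-2\right)^{2}}}{6}\right)^{2} = \left(150 + \frac{\sqrt{6} \sqrt{\left(-1\right) 4}}{6}\right)^{2} = \left(150 + \frac{\sqrt{6} \sqrt{-4}}{6}\right)^{2} = \left(150 + \frac{\sqrt{6} \cdot 2 i}{6}\right)^{2} = \left(150 + \frac{i \sqrt{6}}{3}\right)^{2}$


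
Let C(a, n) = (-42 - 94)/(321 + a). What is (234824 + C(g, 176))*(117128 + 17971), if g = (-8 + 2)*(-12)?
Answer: 4155901747968/131 ≈ 3.1724e+10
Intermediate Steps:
g = 72 (g = -6*(-12) = 72)
C(a, n) = -136/(321 + a)
(234824 + C(g, 176))*(117128 + 17971) = (234824 - 136/(321 + 72))*(117128 + 17971) = (234824 - 136/393)*135099 = (92285696/393)*135099 = 4155901747968/131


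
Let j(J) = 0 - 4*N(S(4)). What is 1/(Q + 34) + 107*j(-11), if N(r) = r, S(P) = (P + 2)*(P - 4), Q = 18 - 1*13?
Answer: 1/39 ≈ 0.025641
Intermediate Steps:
Q = 5 (Q = 18 - 13 = 5)
S(P) = (-4 + P)*(2 + P) (S(P) = (2 + P)*(-4 + P) = (-4 + P)*(2 + P))
j(J) = 0 (j(J) = 0 - 4*(-8 + 4² - 2*4) = 0 - 4*(-8 + 16 - 8) = 0 - 4*0 = 0 + 0 = 0)
1/(Q + 34) + 107*j(-11) = 1/(5 + 34) + 107*0 = 1/39 + 0 = 1/39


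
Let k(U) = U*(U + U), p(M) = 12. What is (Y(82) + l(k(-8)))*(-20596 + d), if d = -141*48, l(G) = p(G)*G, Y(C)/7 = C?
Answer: -57738040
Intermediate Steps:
k(U) = 2*U**2 (k(U) = U*(2*U) = 2*U**2)
Y(C) = 7*C
l(G) = 12*G
d = -6768
(Y(82) + l(k(-8)))*(-20596 + d) = (7*82 + 12*(2*(-8)**2))*(-20596 - 6768) = (574 + 12*(2*64))*(-27364) = (574 + 12*128)*(-27364) = (574 + 1536)*(-27364) = 2110*(-27364) = -57738040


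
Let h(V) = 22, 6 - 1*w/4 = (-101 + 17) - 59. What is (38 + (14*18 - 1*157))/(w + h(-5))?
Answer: 133/618 ≈ 0.21521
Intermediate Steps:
w = 596 (w = 24 - 4*((-101 + 17) - 59) = 24 - 4*(-84 - 59) = 24 - 4*(-143) = 24 + 572 = 596)
(38 + (14*18 - 1*157))/(w + h(-5)) = (38 + (14*18 - 1*157))/(596 + 22) = (38 + (252 - 157))/618 = (38 + 95)*(1/618) = 133*(1/618) = 133/618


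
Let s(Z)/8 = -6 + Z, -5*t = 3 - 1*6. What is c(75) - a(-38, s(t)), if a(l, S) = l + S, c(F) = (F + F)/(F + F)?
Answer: 411/5 ≈ 82.200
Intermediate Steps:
t = ⅗ (t = -(3 - 1*6)/5 = -(3 - 6)/5 = -⅕*(-3) = ⅗ ≈ 0.60000)
c(F) = 1 (c(F) = (2*F)/((2*F)) = (2*F)*(1/(2*F)) = 1)
s(Z) = -48 + 8*Z (s(Z) = 8*(-6 + Z) = -48 + 8*Z)
a(l, S) = S + l
c(75) - a(-38, s(t)) = 1 - ((-48 + 8*(⅗)) - 38) = 1 - ((-48 + 24/5) - 38) = 1 - (-216/5 - 38) = 1 - 1*(-406/5) = 1 + 406/5 = 411/5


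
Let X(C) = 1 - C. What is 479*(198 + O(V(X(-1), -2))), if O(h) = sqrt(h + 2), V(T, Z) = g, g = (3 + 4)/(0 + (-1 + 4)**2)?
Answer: 286921/3 ≈ 95640.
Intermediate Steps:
g = 7/9 (g = 7/(0 + 3**2) = 7/(0 + 9) = 7/9 ≈ 0.77778)
V(T, Z) = 7/9
O(h) = sqrt(2 + h)
479*(198 + O(V(X(-1), -2))) = 479*(198 + sqrt(2 + 7/9)) = 479*(198 + sqrt(25/9)) = 479*(198 + 5/3) = 479*(599/3) = 286921/3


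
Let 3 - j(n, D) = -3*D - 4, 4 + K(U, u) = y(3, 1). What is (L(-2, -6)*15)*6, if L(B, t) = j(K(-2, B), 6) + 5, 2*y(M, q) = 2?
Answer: 2700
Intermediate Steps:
y(M, q) = 1 (y(M, q) = (1/2)*2 = 1)
K(U, u) = -3 (K(U, u) = -4 + 1 = -3)
j(n, D) = 7 + 3*D (j(n, D) = 3 - (-3*D - 4) = 3 - (-4 - 3*D) = 3 + (4 + 3*D) = 7 + 3*D)
L(B, t) = 30 (L(B, t) = (7 + 3*6) + 5 = (7 + 18) + 5 = 25 + 5 = 30)
(L(-2, -6)*15)*6 = (30*15)*6 = 450*6 = 2700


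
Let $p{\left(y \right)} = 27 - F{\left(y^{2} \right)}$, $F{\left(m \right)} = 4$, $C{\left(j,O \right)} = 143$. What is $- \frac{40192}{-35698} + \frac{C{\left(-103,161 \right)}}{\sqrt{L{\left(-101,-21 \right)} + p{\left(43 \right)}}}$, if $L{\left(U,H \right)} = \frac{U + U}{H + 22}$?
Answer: $\frac{20096}{17849} - \frac{143 i \sqrt{179}}{179} \approx 1.1259 - 10.688 i$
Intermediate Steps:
$L{\left(U,H \right)} = \frac{2 U}{22 + H}$
$p{\left(y \right)} = 23$ ($p{\left(y \right)} = 27 - 4 = 23$)
$- \frac{40192}{-35698} + \frac{C{\left(-103,161 \right)}}{\sqrt{L{\left(-101,-21 \right)} + p{\left(43 \right)}}} = - \frac{40192}{-35698} + \frac{143}{\sqrt{2 \left(-101\right) \frac{1}{22 - 21} + 23}} = \left(-40192\right) \left(- \frac{1}{35698}\right) + \frac{143}{\sqrt{2 \left(-101\right) 1^{-1} + 23}} = \frac{20096}{17849} + \frac{143}{\sqrt{2 \left(-101\right) 1 + 23}} = \frac{20096}{17849} + \frac{143}{\sqrt{-202 + 23}} = \frac{20096}{17849} + \frac{143}{\sqrt{-179}} = \frac{20096}{17849} + \frac{143}{i \sqrt{179}} = \frac{20096}{17849} + 143 \left(- \frac{i \sqrt{179}}{179}\right) = \frac{20096}{17849} - \frac{143 i \sqrt{179}}{179}$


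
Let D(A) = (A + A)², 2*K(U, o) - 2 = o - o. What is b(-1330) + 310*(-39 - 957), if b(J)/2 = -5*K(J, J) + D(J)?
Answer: 13842430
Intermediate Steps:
K(U, o) = 1 (K(U, o) = 1 + (o - o)/2 = 1 + (½)*0 = 1 + 0 = 1)
D(A) = 4*A² (D(A) = (2*A)² = 4*A²)
b(J) = -10 + 8*J² (b(J) = 2*(-5*1 + 4*J²) = 2*(-5 + 4*J²) = -10 + 8*J²)
b(-1330) + 310*(-39 - 957) = (-10 + 8*(-1330)²) + 310*(-39 - 957) = (-10 + 8*1768900) + 310*(-996) = (-10 + 14151200) - 308760 = 14151190 - 308760 = 13842430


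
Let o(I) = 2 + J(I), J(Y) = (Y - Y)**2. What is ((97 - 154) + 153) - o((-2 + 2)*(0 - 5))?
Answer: 94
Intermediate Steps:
J(Y) = 0 (J(Y) = 0**2 = 0)
o(I) = 2 (o(I) = 2 + 0 = 2)
((97 - 154) + 153) - o((-2 + 2)*(0 - 5)) = ((97 - 154) + 153) - 1*2 = (-57 + 153) - 2 = 96 - 2 = 94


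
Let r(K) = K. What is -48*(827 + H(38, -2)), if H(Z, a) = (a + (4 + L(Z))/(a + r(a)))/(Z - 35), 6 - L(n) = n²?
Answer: -45400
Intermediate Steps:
L(n) = 6 - n²
H(Z, a) = (a + (10 - Z²)/(2*a))/(-35 + Z) (H(Z, a) = (a + (4 + (6 - Z²))/(a + a))/(Z - 35) = (a + (10 - Z²)/((2*a)))/(-35 + Z) = (a + (10 - Z²)*(1/(2*a)))/(-35 + Z) = (a + (10 - Z²)/(2*a))/(-35 + Z))
-48*(827 + H(38, -2)) = -48*(827 + (5 + (-2)² - ½*38²)/((-2)*(-35 + 38))) = -48*(827 - ½*(5 + 4 - ½*1444)/3) = -48*(827 - ½*⅓*(5 + 4 - 722)) = -48*(827 - ½*⅓*(-713)) = -48*(827 + 713/6) = -48*5675/6 = -45400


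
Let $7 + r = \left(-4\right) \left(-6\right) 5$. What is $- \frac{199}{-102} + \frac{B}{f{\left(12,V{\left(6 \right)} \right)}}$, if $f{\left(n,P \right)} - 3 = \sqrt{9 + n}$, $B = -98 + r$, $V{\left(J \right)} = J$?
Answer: $- \frac{367}{204} + \frac{5 \sqrt{21}}{4} \approx 3.9292$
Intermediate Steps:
$r = 113$ ($r = -7 + \left(-4\right) \left(-6\right) 5 = -7 + 24 \cdot 5 = -7 + 120 = 113$)
$B = 15$ ($B = -98 + 113 = 15$)
$f{\left(n,P \right)} = 3 + \sqrt{9 + n}$
$- \frac{199}{-102} + \frac{B}{f{\left(12,V{\left(6 \right)} \right)}} = - \frac{199}{-102} + \frac{15}{3 + \sqrt{9 + 12}} = \left(-199\right) \left(- \frac{1}{102}\right) + \frac{15}{3 + \sqrt{21}} = \frac{199}{102} + \frac{15}{3 + \sqrt{21}}$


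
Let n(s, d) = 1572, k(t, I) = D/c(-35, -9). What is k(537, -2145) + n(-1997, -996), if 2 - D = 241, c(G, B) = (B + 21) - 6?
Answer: 9193/6 ≈ 1532.2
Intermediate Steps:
c(G, B) = 15 + B (c(G, B) = (21 + B) - 6 = 15 + B)
D = -239 (D = 2 - 1*241 = 2 - 241 = -239)
k(t, I) = -239/6 (k(t, I) = -239/(15 - 9) = -239/6)
k(537, -2145) + n(-1997, -996) = -239/6 + 1572 = 9193/6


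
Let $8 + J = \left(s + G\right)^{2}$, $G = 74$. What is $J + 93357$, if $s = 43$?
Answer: $107038$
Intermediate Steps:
$J = 13681$ ($J = -8 + \left(43 + 74\right)^{2} = -8 + 117^{2} = -8 + 13689 = 13681$)
$J + 93357 = 13681 + 93357 = 107038$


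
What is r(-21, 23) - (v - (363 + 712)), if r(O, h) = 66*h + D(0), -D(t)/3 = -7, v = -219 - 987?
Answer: 3820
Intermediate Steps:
v = -1206
D(t) = 21 (D(t) = -3*(-7) = 21)
r(O, h) = 21 + 66*h (r(O, h) = 66*h + 21 = 21 + 66*h)
r(-21, 23) - (v - (363 + 712)) = (21 + 66*23) - (-1206 - (363 + 712)) = (21 + 1518) - (-1206 - 1*1075) = 1539 - (-1206 - 1075) = 1539 - 1*(-2281) = 1539 + 2281 = 3820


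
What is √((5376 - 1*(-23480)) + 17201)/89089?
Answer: √46057/89089 ≈ 0.0024089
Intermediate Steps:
√((5376 - 1*(-23480)) + 17201)/89089 = √((5376 + 23480) + 17201)*(1/89089) = √(28856 + 17201)*(1/89089) = √46057*(1/89089) = √46057/89089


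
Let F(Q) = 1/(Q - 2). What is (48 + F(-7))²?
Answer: 185761/81 ≈ 2293.3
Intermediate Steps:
F(Q) = 1/(-2 + Q)
(48 + F(-7))² = (48 + 1/(-2 - 7))² = (48 + 1/(-9))² = (48 - ⅑)² = (431/9)² = 185761/81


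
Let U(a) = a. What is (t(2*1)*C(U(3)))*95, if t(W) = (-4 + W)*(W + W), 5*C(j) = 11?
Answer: -1672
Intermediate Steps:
C(j) = 11/5 (C(j) = (⅕)*11 = 11/5)
t(W) = 2*W*(-4 + W) (t(W) = (-4 + W)*(2*W) = 2*W*(-4 + W))
(t(2*1)*C(U(3)))*95 = ((2*(2*1)*(-4 + 2*1))*(11/5))*95 = ((2*2*(-4 + 2))*(11/5))*95 = ((2*2*(-2))*(11/5))*95 = -8*11/5*95 = -88/5*95 = -1672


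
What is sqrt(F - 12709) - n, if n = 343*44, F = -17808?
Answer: -15092 + I*sqrt(30517) ≈ -15092.0 + 174.69*I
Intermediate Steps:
n = 15092
sqrt(F - 12709) - n = sqrt(-17808 - 12709) - 1*15092 = sqrt(-30517) - 15092 = I*sqrt(30517) - 15092 = -15092 + I*sqrt(30517)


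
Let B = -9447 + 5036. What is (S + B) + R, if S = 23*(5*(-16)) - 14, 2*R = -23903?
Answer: -36433/2 ≈ -18217.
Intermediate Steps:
R = -23903/2 (R = (½)*(-23903) = -23903/2 ≈ -11952.)
B = -4411
S = -1854 (S = 23*(-80) - 14 = -1840 - 14 = -1854)
(S + B) + R = (-1854 - 4411) - 23903/2 = -6265 - 23903/2 = -36433/2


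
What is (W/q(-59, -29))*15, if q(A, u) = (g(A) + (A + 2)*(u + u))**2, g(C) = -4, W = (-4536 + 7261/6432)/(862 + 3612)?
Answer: -145841455/104586323988224 ≈ -1.3945e-6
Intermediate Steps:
W = -29168291/28776768 (W = (-4536 + 7261*(1/6432))/4474 = (-4536 + 7261/6432)*(1/4474) = -29168291/6432*1/4474 = -29168291/28776768 ≈ -1.0136)
q(A, u) = (-4 + 2*u*(2 + A))**2 (q(A, u) = (-4 + (A + 2)*(u + u))**2 = (-4 + (2 + A)*(2*u))**2 = (-4 + 2*u*(2 + A))**2)
(W/q(-59, -29))*15 = -29168291*1/(4*(-2 + 2*(-29) - 59*(-29))**2)/28776768*15 = -29168291*1/(4*(-2 - 58 + 1711)**2)/28776768*15 = -29168291/(28776768*(4*1651**2))*15 = -29168291/(28776768*(4*2725801))*15 = -29168291/28776768/10903204*15 = -29168291/28776768*1/10903204*15 = -29168291/313758971964672*15 = -145841455/104586323988224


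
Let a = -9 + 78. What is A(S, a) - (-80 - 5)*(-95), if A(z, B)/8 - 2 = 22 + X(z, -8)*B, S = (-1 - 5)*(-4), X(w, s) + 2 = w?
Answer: 4261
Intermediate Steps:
a = 69
X(w, s) = -2 + w
S = 24 (S = -6*(-4) = 24)
A(z, B) = 192 + 8*B*(-2 + z) (A(z, B) = 16 + 8*(22 + (-2 + z)*B) = 16 + 8*(22 + B*(-2 + z)) = 16 + (176 + 8*B*(-2 + z)) = 192 + 8*B*(-2 + z))
A(S, a) - (-80 - 5)*(-95) = (192 + 8*69*(-2 + 24)) - (-80 - 5)*(-95) = (192 + 8*69*22) - (-85)*(-95) = (192 + 12144) - 1*8075 = 12336 - 8075 = 4261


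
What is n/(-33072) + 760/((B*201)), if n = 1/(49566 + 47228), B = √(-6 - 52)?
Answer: -1/3201171168 - 380*I*√58/5829 ≈ -3.1239e-10 - 0.49648*I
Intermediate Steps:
B = I*√58 (B = √(-58) = I*√58 ≈ 7.6158*I)
n = 1/96794 ≈ 1.0331e-5
n/(-33072) + 760/((B*201)) = (1/96794)/(-33072) + 760/(((I*√58)*201)) = (1/96794)*(-1/33072) + 760/((201*I*√58)) = -1/3201171168 + 760*(-I*√58/11658) = -1/3201171168 - 380*I*√58/5829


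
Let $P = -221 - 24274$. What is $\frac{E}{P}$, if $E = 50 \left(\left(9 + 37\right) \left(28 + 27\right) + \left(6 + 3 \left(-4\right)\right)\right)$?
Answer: $- \frac{25240}{4899} \approx -5.1521$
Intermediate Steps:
$P = -24495$
$E = 126200$ ($E = 50 \left(46 \cdot 55 + \left(6 - 12\right)\right) = 50 \left(2530 - 6\right) = 50 \cdot 2524 = 126200$)
$\frac{E}{P} = \frac{126200}{-24495} = 126200 \left(- \frac{1}{24495}\right) = - \frac{25240}{4899}$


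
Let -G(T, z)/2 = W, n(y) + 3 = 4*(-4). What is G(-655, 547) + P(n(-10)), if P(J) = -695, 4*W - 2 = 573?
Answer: -1965/2 ≈ -982.50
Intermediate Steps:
n(y) = -19 (n(y) = -3 + 4*(-4) = -3 - 16 = -19)
W = 575/4 (W = 1/2 + (1/4)*573 = 1/2 + 573/4 = 575/4 ≈ 143.75)
G(T, z) = -575/2 (G(T, z) = -2*575/4 = -575/2)
G(-655, 547) + P(n(-10)) = -575/2 - 695 = -1965/2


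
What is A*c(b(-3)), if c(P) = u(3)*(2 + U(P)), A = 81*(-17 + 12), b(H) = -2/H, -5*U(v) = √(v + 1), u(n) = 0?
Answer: 0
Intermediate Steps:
U(v) = -√(1 + v)/5 (U(v) = -√(v + 1)/5 = -√(1 + v)/5)
A = -405 (A = 81*(-5) = -405)
c(P) = 0 (c(P) = 0*(2 - √(1 + P)/5) = 0)
A*c(b(-3)) = -405*0 = 0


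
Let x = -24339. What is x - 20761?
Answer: -45100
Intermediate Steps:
x - 20761 = -24339 - 20761 = -45100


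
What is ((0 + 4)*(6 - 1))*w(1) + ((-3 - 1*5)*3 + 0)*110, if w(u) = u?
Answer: -2620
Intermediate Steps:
((0 + 4)*(6 - 1))*w(1) + ((-3 - 1*5)*3 + 0)*110 = ((0 + 4)*(6 - 1))*1 + ((-3 - 1*5)*3 + 0)*110 = (4*5)*1 + ((-3 - 5)*3 + 0)*110 = 20*1 + (-8*3 + 0)*110 = 20 + (-24 + 0)*110 = 20 - 24*110 = 20 - 2640 = -2620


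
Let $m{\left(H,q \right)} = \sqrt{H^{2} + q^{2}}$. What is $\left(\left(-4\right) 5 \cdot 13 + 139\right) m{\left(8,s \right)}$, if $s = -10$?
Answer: $- 242 \sqrt{41} \approx -1549.6$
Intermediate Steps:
$\left(\left(-4\right) 5 \cdot 13 + 139\right) m{\left(8,s \right)} = \left(\left(-4\right) 5 \cdot 13 + 139\right) \sqrt{8^{2} + \left(-10\right)^{2}} = \left(\left(-20\right) 13 + 139\right) \sqrt{64 + 100} = \left(-260 + 139\right) \sqrt{164} = - 121 \cdot 2 \sqrt{41} = - 242 \sqrt{41}$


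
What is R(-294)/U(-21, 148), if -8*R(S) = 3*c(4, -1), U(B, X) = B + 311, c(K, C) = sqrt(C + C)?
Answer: -3*I*sqrt(2)/2320 ≈ -0.0018287*I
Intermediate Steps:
c(K, C) = sqrt(2)*sqrt(C) (c(K, C) = sqrt(2*C) = sqrt(2)*sqrt(C))
U(B, X) = 311 + B
R(S) = -3*I*sqrt(2)/8 (R(S) = -3*sqrt(2)*sqrt(-1)/8 = -3*sqrt(2)*I/8 = -3*I*sqrt(2)/8)
R(-294)/U(-21, 148) = (-3*I*sqrt(2)/8)/(311 - 21) = -3*I*sqrt(2)/8/290 = -3*I*sqrt(2)/8*(1/290) = -3*I*sqrt(2)/2320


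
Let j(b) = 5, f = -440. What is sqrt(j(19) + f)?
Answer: I*sqrt(435) ≈ 20.857*I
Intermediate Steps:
sqrt(j(19) + f) = sqrt(5 - 440) = sqrt(-435) = I*sqrt(435)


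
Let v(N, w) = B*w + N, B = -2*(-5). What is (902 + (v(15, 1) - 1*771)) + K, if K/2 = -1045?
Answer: -1934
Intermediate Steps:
K = -2090 (K = 2*(-1045) = -2090)
B = 10
v(N, w) = N + 10*w (v(N, w) = 10*w + N = N + 10*w)
(902 + (v(15, 1) - 1*771)) + K = (902 + ((15 + 10*1) - 1*771)) - 2090 = (902 + ((15 + 10) - 771)) - 2090 = (902 + (25 - 771)) - 2090 = (902 - 746) - 2090 = 156 - 2090 = -1934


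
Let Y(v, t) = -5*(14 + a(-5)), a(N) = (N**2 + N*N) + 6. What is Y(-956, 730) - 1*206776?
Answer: -207126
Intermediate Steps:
a(N) = 6 + 2*N**2 (a(N) = (N**2 + N**2) + 6 = 2*N**2 + 6 = 6 + 2*N**2)
Y(v, t) = -350 (Y(v, t) = -5*(14 + (6 + 2*(-5)**2)) = -5*(14 + (6 + 2*25)) = -5*(14 + (6 + 50)) = -5*(14 + 56) = -5*70 = -350)
Y(-956, 730) - 1*206776 = -350 - 1*206776 = -350 - 206776 = -207126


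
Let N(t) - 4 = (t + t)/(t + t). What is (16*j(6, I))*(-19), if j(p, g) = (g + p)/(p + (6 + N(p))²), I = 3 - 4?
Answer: -1520/127 ≈ -11.969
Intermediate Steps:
I = -1
N(t) = 5 (N(t) = 4 + (t + t)/(t + t) = 4 + (2*t)/((2*t)) = 4 + (2*t)*(1/(2*t)) = 4 + 1 = 5)
j(p, g) = (g + p)/(121 + p) (j(p, g) = (g + p)/(p + (6 + 5)²) = (g + p)/(p + 11²) = (g + p)/(p + 121) = (g + p)/(121 + p))
(16*j(6, I))*(-19) = (16*((-1 + 6)/(121 + 6)))*(-19) = (16*(5/127))*(-19) = (80/127)*(-19) = -1520/127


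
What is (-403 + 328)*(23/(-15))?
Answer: 115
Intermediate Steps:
(-403 + 328)*(23/(-15)) = -1725*(-1)/15 = -75*(-23/15) = 115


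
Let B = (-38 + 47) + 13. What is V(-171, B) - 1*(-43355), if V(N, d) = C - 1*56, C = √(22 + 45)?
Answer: 43299 + √67 ≈ 43307.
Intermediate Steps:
C = √67 ≈ 8.1853
B = 22 (B = 9 + 13 = 22)
V(N, d) = -56 + √67 (V(N, d) = √67 - 1*56 = √67 - 56 = -56 + √67)
V(-171, B) - 1*(-43355) = (-56 + √67) - 1*(-43355) = (-56 + √67) + 43355 = 43299 + √67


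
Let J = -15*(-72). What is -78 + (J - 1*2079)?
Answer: -1077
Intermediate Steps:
J = 1080
-78 + (J - 1*2079) = -78 + (1080 - 1*2079) = -78 + (1080 - 2079) = -78 - 999 = -1077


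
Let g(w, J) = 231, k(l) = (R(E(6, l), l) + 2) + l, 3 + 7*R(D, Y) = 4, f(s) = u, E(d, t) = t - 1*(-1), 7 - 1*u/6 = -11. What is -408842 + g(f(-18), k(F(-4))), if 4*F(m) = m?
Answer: -408611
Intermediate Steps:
u = 108 (u = 42 - 6*(-11) = 42 + 66 = 108)
E(d, t) = 1 + t (E(d, t) = t + 1 = 1 + t)
f(s) = 108
R(D, Y) = ⅐ (R(D, Y) = -3/7 + (⅐)*4 = -3/7 + 4/7 = ⅐)
F(m) = m/4
k(l) = 15/7 + l (k(l) = (⅐ + 2) + l = 15/7 + l)
-408842 + g(f(-18), k(F(-4))) = -408842 + 231 = -408611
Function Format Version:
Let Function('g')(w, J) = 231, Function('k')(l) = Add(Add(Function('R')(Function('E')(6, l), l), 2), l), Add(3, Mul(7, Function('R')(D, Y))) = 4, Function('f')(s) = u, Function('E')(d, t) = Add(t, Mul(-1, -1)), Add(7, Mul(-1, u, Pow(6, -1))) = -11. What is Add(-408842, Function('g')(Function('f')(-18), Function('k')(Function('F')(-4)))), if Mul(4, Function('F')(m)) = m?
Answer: -408611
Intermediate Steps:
u = 108 (u = Add(42, Mul(-6, -11)) = Add(42, 66) = 108)
Function('E')(d, t) = Add(1, t) (Function('E')(d, t) = Add(t, 1) = Add(1, t))
Function('f')(s) = 108
Function('R')(D, Y) = Rational(1, 7) (Function('R')(D, Y) = Add(Rational(-3, 7), Mul(Rational(1, 7), 4)) = Add(Rational(-3, 7), Rational(4, 7)) = Rational(1, 7))
Function('F')(m) = Mul(Rational(1, 4), m)
Function('k')(l) = Add(Rational(15, 7), l) (Function('k')(l) = Add(Add(Rational(1, 7), 2), l) = Add(Rational(15, 7), l))
Add(-408842, Function('g')(Function('f')(-18), Function('k')(Function('F')(-4)))) = Add(-408842, 231) = -408611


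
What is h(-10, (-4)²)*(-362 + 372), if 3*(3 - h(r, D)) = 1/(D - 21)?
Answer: 92/3 ≈ 30.667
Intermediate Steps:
h(r, D) = 3 - 1/(3*(-21 + D)) (h(r, D) = 3 - 1/(3*(D - 21)) = 3 - 1/(3*(-21 + D)))
h(-10, (-4)²)*(-362 + 372) = ((-190 + 9*(-4)²)/(3*(-21 + (-4)²)))*(-362 + 372) = ((-190 + 9*16)/(3*(-21 + 16)))*10 = ((⅓)*(-190 + 144)/(-5))*10 = ((⅓)*(-⅕)*(-46))*10 = (46/15)*10 = 92/3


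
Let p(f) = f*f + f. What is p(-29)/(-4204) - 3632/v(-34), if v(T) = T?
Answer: 1905165/17867 ≈ 106.63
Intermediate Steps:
p(f) = f + f² (p(f) = f² + f = f + f²)
p(-29)/(-4204) - 3632/v(-34) = -29*(1 - 29)/(-4204) - 3632/(-34) = -29*(-28)*(-1/4204) - 3632*(-1/34) = 812*(-1/4204) + 1816/17 = -203/1051 + 1816/17 = 1905165/17867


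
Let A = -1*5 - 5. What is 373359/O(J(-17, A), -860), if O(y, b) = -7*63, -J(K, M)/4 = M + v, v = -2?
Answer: -17779/21 ≈ -846.62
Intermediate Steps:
A = -10 (A = -5 - 5 = -10)
J(K, M) = 8 - 4*M (J(K, M) = -4*(M - 2) = -4*(-2 + M) = 8 - 4*M)
O(y, b) = -441
373359/O(J(-17, A), -860) = 373359/(-441) = 373359*(-1/441) = -17779/21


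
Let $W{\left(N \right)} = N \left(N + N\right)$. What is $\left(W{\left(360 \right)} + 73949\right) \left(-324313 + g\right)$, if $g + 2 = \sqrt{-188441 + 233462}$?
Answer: $-108045217935 + 333149 \sqrt{45021} \approx -1.0797 \cdot 10^{11}$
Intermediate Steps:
$g = -2 + \sqrt{45021}$ ($g = -2 + \sqrt{-188441 + 233462} = -2 + \sqrt{45021} \approx 210.18$)
$W{\left(N \right)} = 2 N^{2}$ ($W{\left(N \right)} = N 2 N = 2 N^{2}$)
$\left(W{\left(360 \right)} + 73949\right) \left(-324313 + g\right) = \left(2 \cdot 360^{2} + 73949\right) \left(-324313 - \left(2 - \sqrt{45021}\right)\right) = \left(2 \cdot 129600 + 73949\right) \left(-324315 + \sqrt{45021}\right) = \left(259200 + 73949\right) \left(-324315 + \sqrt{45021}\right) = 333149 \left(-324315 + \sqrt{45021}\right) = -108045217935 + 333149 \sqrt{45021}$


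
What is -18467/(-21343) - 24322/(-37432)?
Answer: 605180595/399455588 ≈ 1.5150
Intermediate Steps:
-18467/(-21343) - 24322/(-37432) = -18467*(-1/21343) - 24322*(-1/37432) = 18467/21343 + 12161/18716 = 605180595/399455588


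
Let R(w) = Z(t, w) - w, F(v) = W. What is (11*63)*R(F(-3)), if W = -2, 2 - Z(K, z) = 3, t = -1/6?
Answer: 693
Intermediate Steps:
t = -⅙ (t = -1*⅙ = -⅙ ≈ -0.16667)
Z(K, z) = -1 (Z(K, z) = 2 - 1*3 = 2 - 3 = -1)
F(v) = -2
R(w) = -1 - w
(11*63)*R(F(-3)) = (11*63)*(-1 - 1*(-2)) = 693*(-1 + 2) = 693*1 = 693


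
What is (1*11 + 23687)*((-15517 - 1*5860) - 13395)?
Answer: -824026856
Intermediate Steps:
(1*11 + 23687)*((-15517 - 1*5860) - 13395) = (11 + 23687)*((-15517 - 5860) - 13395) = 23698*(-21377 - 13395) = 23698*(-34772) = -824026856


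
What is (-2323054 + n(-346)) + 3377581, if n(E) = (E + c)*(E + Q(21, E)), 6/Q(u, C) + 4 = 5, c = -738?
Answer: 1423087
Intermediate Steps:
Q(u, C) = 6 (Q(u, C) = 6/(-4 + 5) = 6/1 = 6*1 = 6)
n(E) = (-738 + E)*(6 + E) (n(E) = (E - 738)*(E + 6) = (-738 + E)*(6 + E))
(-2323054 + n(-346)) + 3377581 = (-2323054 + (-4428 + (-346)**2 - 732*(-346))) + 3377581 = (-2323054 + (-4428 + 119716 + 253272)) + 3377581 = (-2323054 + 368560) + 3377581 = -1954494 + 3377581 = 1423087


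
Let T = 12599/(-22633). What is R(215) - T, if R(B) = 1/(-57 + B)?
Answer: 2013275/3576014 ≈ 0.56299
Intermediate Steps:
T = -12599/22633 (T = 12599*(-1/22633) = -12599/22633 ≈ -0.55667)
R(215) - T = 1/(-57 + 215) - 1*(-12599/22633) = 1/158 + 12599/22633 = 2013275/3576014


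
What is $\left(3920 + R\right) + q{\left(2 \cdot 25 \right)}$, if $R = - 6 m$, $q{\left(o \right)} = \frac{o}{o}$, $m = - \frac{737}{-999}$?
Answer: $\frac{1304219}{333} \approx 3916.6$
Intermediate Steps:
$m = \frac{737}{999}$ ($m = \left(-737\right) \left(- \frac{1}{999}\right) = \frac{737}{999} \approx 0.73774$)
$q{\left(o \right)} = 1$
$R = - \frac{1474}{333}$ ($R = \left(-6\right) \frac{737}{999} = - \frac{1474}{333} \approx -4.4264$)
$\left(3920 + R\right) + q{\left(2 \cdot 25 \right)} = \left(3920 - \frac{1474}{333}\right) + 1 = \frac{1303886}{333} + 1 = \frac{1304219}{333}$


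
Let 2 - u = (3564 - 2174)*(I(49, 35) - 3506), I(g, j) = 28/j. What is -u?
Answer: -4872230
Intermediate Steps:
u = 4872230 (u = 2 - (3564 - 2174)*(28/35 - 3506) = 2 - 1390*(28*(1/35) - 3506) = 2 - 1390*(⅘ - 3506) = 2 - 1390*(-17526)/5 = 2 - 1*(-4872228) = 2 + 4872228 = 4872230)
-u = -1*4872230 = -4872230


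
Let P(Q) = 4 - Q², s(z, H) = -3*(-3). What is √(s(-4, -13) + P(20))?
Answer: 3*I*√43 ≈ 19.672*I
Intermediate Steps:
s(z, H) = 9
√(s(-4, -13) + P(20)) = √(9 + (4 - 1*20²)) = √(9 + (4 - 1*400)) = √(9 + (4 - 400)) = √(9 - 396) = √(-387) = 3*I*√43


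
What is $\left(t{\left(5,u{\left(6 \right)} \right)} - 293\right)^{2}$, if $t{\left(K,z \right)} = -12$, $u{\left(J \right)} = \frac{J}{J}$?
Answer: $93025$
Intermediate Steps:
$u{\left(J \right)} = 1$
$\left(t{\left(5,u{\left(6 \right)} \right)} - 293\right)^{2} = \left(-12 - 293\right)^{2} = \left(-305\right)^{2} = 93025$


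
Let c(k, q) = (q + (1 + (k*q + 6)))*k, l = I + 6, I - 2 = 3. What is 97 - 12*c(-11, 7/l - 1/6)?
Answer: 401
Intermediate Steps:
I = 5 (I = 2 + 3 = 5)
l = 11 (l = 5 + 6 = 11)
c(k, q) = k*(7 + q + k*q) (c(k, q) = (q + (1 + (6 + k*q)))*k = (q + (7 + k*q))*k = (7 + q + k*q)*k = k*(7 + q + k*q))
97 - 12*c(-11, 7/l - 1/6) = 97 - (-132)*(7 + (7/11 - 1/6) - 11*(7/11 - 1/6)) = 97 - (-132)*(7 + (7*(1/11) - 1*⅙) - 11*(7*(1/11) - 1*⅙)) = 97 - (-132)*(7 + (7/11 - ⅙) - 11*(7/11 - ⅙)) = 97 - (-132)*(7 + 31/66 - 11*31/66) = 97 - (-132)*(7 + 31/66 - 31/6) = 97 - (-132)*76/33 = 97 - 12*(-76/3) = 97 + 304 = 401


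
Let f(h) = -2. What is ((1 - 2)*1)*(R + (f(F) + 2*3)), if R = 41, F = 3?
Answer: -45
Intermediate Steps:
((1 - 2)*1)*(R + (f(F) + 2*3)) = ((1 - 2)*1)*(41 + (-2 + 2*3)) = (-1*1)*(41 + (-2 + 6)) = -(41 + 4) = -1*45 = -45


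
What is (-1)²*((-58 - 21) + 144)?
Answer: 65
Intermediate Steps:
(-1)²*((-58 - 21) + 144) = 1*(-79 + 144) = 1*65 = 65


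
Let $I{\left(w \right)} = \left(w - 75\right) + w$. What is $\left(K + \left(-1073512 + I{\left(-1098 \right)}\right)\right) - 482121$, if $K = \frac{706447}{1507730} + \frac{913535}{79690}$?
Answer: $- \frac{1337016397195413}{858221455} \approx -1.5579 \cdot 10^{6}$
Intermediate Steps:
$I{\left(w \right)} = -75 + 2 w$ ($I{\left(w \right)} = \left(-75 + w\right) + w = -75 + 2 w$)
$K = \frac{10240434907}{858221455}$ ($K = 706447 \cdot \frac{1}{1507730} + 913535 \cdot \frac{1}{79690} = \frac{100921}{215390} + \frac{182707}{15938} = \frac{10240434907}{858221455} \approx 11.932$)
$\left(K + \left(-1073512 + I{\left(-1098 \right)}\right)\right) - 482121 = \left(\frac{10240434907}{858221455} + \left(-1073512 + \left(-75 + 2 \left(-1098\right)\right)\right)\right) - 482121 = \left(\frac{10240434907}{858221455} - 1075783\right) - 482121 = - \frac{923249811089358}{858221455} - 482121 = - \frac{1337016397195413}{858221455}$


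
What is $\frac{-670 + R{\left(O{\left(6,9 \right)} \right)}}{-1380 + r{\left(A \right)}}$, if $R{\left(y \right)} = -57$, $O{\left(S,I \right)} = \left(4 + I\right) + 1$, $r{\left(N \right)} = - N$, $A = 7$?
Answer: $\frac{727}{1387} \approx 0.52415$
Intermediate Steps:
$O{\left(S,I \right)} = 5 + I$
$\frac{-670 + R{\left(O{\left(6,9 \right)} \right)}}{-1380 + r{\left(A \right)}} = \frac{-670 - 57}{-1380 - 7} = - \frac{727}{-1380 - 7} = - \frac{727}{-1387} = \left(-727\right) \left(- \frac{1}{1387}\right) = \frac{727}{1387}$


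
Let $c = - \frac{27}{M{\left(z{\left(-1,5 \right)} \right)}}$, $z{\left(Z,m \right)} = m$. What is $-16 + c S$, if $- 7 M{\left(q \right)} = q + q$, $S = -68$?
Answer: $- \frac{6506}{5} \approx -1301.2$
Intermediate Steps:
$M{\left(q \right)} = - \frac{2 q}{7}$ ($M{\left(q \right)} = - \frac{q + q}{7} = - \frac{2 q}{7}$)
$c = \frac{189}{10}$ ($c = - \frac{27}{\left(- \frac{2}{7}\right) 5} = - \frac{27}{- \frac{10}{7}} = \left(-27\right) \left(- \frac{7}{10}\right) = \frac{189}{10} \approx 18.9$)
$-16 + c S = -16 + \frac{189}{10} \left(-68\right) = -16 - \frac{6426}{5} = - \frac{6506}{5}$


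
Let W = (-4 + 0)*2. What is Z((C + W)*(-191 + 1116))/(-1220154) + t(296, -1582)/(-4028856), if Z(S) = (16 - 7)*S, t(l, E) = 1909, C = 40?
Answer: -13789955287/63023394408 ≈ -0.21881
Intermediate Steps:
W = -8 (W = -4*2 = -8)
Z(S) = 9*S
Z((C + W)*(-191 + 1116))/(-1220154) + t(296, -1582)/(-4028856) = (9*((40 - 8)*(-191 + 1116)))/(-1220154) + 1909/(-4028856) = (9*(32*925))*(-1/1220154) + 1909*(-1/4028856) = (9*29600)*(-1/1220154) - 1909/4028856 = 266400*(-1/1220154) - 1909/4028856 = -44400/203359 - 1909/4028856 = -13789955287/63023394408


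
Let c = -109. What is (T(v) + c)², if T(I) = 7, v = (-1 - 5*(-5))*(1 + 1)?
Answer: 10404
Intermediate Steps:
v = 48 (v = (-1 + 25)*2 = 24*2 = 48)
(T(v) + c)² = (7 - 109)² = (-102)² = 10404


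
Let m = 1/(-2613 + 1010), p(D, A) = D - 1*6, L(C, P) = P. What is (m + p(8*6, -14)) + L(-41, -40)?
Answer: 3205/1603 ≈ 1.9994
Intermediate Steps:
p(D, A) = -6 + D (p(D, A) = D - 6 = -6 + D)
m = -1/1603 (m = 1/(-1603) = -1/1603 ≈ -0.00062383)
(m + p(8*6, -14)) + L(-41, -40) = (-1/1603 + (-6 + 8*6)) - 40 = (-1/1603 + (-6 + 48)) - 40 = (-1/1603 + 42) - 40 = 67325/1603 - 40 = 3205/1603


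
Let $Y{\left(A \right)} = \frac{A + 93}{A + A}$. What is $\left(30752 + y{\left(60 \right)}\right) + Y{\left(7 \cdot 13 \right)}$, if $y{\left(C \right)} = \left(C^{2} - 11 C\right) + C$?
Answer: $\frac{3071524}{91} \approx 33753.0$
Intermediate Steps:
$y{\left(C \right)} = C^{2} - 10 C$
$Y{\left(A \right)} = \frac{93 + A}{2 A}$
$\left(30752 + y{\left(60 \right)}\right) + Y{\left(7 \cdot 13 \right)} = \left(30752 + 60 \left(-10 + 60\right)\right) + \frac{93 + 7 \cdot 13}{2 \cdot 7 \cdot 13} = \left(30752 + 60 \cdot 50\right) + \frac{93 + 91}{2 \cdot 91} = \left(30752 + 3000\right) + \frac{1}{2} \cdot \frac{1}{91} \cdot 184 = 33752 + \frac{92}{91} = \frac{3071524}{91}$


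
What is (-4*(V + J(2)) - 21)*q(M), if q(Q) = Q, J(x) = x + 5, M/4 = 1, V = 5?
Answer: -276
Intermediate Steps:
M = 4 (M = 4*1 = 4)
J(x) = 5 + x
(-4*(V + J(2)) - 21)*q(M) = (-4*(5 + (5 + 2)) - 21)*4 = (-4*(5 + 7) - 21)*4 = (-4*12 - 21)*4 = (-48 - 21)*4 = -69*4 = -276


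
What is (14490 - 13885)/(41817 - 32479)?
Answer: 605/9338 ≈ 0.064789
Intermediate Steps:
(14490 - 13885)/(41817 - 32479) = 605/9338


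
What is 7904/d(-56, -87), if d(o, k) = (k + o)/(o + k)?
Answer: 7904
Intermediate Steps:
d(o, k) = 1 (d(o, k) = (k + o)/(k + o) = 1)
7904/d(-56, -87) = 7904/1 = 7904*1 = 7904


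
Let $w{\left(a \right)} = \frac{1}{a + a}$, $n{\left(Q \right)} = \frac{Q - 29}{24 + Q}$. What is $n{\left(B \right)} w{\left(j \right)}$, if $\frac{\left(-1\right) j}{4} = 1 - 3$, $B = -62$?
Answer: $\frac{91}{608} \approx 0.14967$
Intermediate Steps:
$j = 8$ ($j = - 4 \left(1 - 3\right) = \left(-4\right) \left(-2\right) = 8$)
$n{\left(Q \right)} = \frac{-29 + Q}{24 + Q}$
$w{\left(a \right)} = \frac{1}{2 a}$
$n{\left(B \right)} w{\left(j \right)} = \frac{-29 - 62}{24 - 62} \frac{1}{2 \cdot 8} = \frac{1}{-38} \left(-91\right) \frac{1}{2} \cdot \frac{1}{8} = \left(- \frac{1}{38}\right) \left(-91\right) \frac{1}{16} = \frac{91}{38} \cdot \frac{1}{16} = \frac{91}{608}$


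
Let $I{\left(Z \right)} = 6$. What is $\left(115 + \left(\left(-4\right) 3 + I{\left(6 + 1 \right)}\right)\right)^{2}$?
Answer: $11881$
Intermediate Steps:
$\left(115 + \left(\left(-4\right) 3 + I{\left(6 + 1 \right)}\right)\right)^{2} = \left(115 + \left(\left(-4\right) 3 + 6\right)\right)^{2} = \left(115 + \left(-12 + 6\right)\right)^{2} = \left(115 - 6\right)^{2} = 109^{2} = 11881$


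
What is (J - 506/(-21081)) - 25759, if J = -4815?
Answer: -644529988/21081 ≈ -30574.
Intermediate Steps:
(J - 506/(-21081)) - 25759 = (-4815 - 506/(-21081)) - 25759 = (-4815 - 506*(-1/21081)) - 25759 = (-4815 + 506/21081) - 25759 = -101504509/21081 - 25759 = -644529988/21081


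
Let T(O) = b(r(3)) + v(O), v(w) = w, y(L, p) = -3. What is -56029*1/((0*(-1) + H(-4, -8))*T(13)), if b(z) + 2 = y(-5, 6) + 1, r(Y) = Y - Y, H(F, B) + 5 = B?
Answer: 56029/117 ≈ 478.88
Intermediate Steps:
H(F, B) = -5 + B
r(Y) = 0
b(z) = -4 (b(z) = -2 + (-3 + 1) = -2 - 2 = -4)
T(O) = -4 + O
-56029*1/((0*(-1) + H(-4, -8))*T(13)) = -56029*1/((-4 + 13)*(0*(-1) + (-5 - 8))) = -56029*1/(9*(0 - 13)) = -56029/((-13*9)) = -56029/(-117) = -56029*(-1/117) = 56029/117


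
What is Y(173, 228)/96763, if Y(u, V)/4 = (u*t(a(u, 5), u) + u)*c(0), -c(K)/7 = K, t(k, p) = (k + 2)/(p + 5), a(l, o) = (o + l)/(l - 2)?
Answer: 0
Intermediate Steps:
a(l, o) = (l + o)/(-2 + l)
t(k, p) = (2 + k)/(5 + p)
c(K) = -7*K
Y(u, V) = 0 (Y(u, V) = 4*((u*((2 + (u + 5)/(-2 + u))/(5 + u)) + u)*(-7*0)) = 4*((u*((2 + (5 + u)/(-2 + u))/(5 + u)) + u)*0) = 4*((u*(2 + (5 + u)/(-2 + u))/(5 + u) + u)*0) = 4*((u + u*(2 + (5 + u)/(-2 + u))/(5 + u))*0) = 4*0 = 0)
Y(173, 228)/96763 = 0/96763 = 0*(1/96763) = 0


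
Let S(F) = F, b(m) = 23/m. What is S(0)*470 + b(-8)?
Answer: -23/8 ≈ -2.8750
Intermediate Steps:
S(0)*470 + b(-8) = 0*470 + 23/(-8) = 0 + 23*(-⅛) = 0 - 23/8 = -23/8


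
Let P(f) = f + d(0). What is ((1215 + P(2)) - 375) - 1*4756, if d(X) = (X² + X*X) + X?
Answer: -3914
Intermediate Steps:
d(X) = X + 2*X² (d(X) = (X² + X²) + X = 2*X² + X = X + 2*X²)
P(f) = f (P(f) = f + 0*(1 + 2*0) = f + 0*(1 + 0) = f + 0*1 = f + 0 = f)
((1215 + P(2)) - 375) - 1*4756 = ((1215 + 2) - 375) - 1*4756 = (1217 - 375) - 4756 = 842 - 4756 = -3914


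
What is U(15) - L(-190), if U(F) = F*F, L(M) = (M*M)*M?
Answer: 6859225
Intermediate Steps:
L(M) = M**3 (L(M) = M**2*M = M**3)
U(F) = F**2
U(15) - L(-190) = 15**2 - 1*(-190)**3 = 225 - 1*(-6859000) = 225 + 6859000 = 6859225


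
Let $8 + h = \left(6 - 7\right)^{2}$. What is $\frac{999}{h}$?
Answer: $- \frac{999}{7} \approx -142.71$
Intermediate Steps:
$h = -7$ ($h = -8 + \left(6 - 7\right)^{2} = -8 + \left(-1\right)^{2} = -8 + 1 = -7$)
$\frac{999}{h} = \frac{999}{-7} = 999 \left(- \frac{1}{7}\right) = - \frac{999}{7}$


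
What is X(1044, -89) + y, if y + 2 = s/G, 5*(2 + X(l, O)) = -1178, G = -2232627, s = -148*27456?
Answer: -884789902/3721045 ≈ -237.78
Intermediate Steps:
s = -4063488
X(l, O) = -1188/5 (X(l, O) = -2 + (⅕)*(-1178) = -2 - 1178/5 = -1188/5)
y = -133922/744209 (y = -2 - 4063488/(-2232627) = -2 - 4063488*(-1/2232627) = -2 + 1354496/744209 = -133922/744209 ≈ -0.17995)
X(1044, -89) + y = -1188/5 - 133922/744209 = -884789902/3721045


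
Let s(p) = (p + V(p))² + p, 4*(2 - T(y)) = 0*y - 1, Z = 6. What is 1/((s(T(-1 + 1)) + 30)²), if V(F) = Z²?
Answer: 256/572405625 ≈ 4.4724e-7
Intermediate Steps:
V(F) = 36 (V(F) = 6² = 36)
T(y) = 9/4 (T(y) = 2 - (0*y - 1)/4 = 2 - (0 - 1)/4 = 2 - ¼*(-1) = 2 + ¼ = 9/4)
s(p) = p + (36 + p)² (s(p) = (p + 36)² + p = (36 + p)² + p = p + (36 + p)²)
1/((s(T(-1 + 1)) + 30)²) = 1/(((9/4 + (36 + 9/4)²) + 30)²) = 1/(((9/4 + (153/4)²) + 30)²) = 1/(((9/4 + 23409/16) + 30)²) = 1/((23445/16 + 30)²) = 1/((23925/16)²) = 1/(572405625/256) = 256/572405625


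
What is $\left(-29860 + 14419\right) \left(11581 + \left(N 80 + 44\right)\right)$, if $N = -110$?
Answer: $-43620825$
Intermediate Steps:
$\left(-29860 + 14419\right) \left(11581 + \left(N 80 + 44\right)\right) = \left(-29860 + 14419\right) \left(11581 + \left(\left(-110\right) 80 + 44\right)\right) = - 15441 \left(11581 + \left(-8800 + 44\right)\right) = - 15441 \left(11581 - 8756\right) = \left(-15441\right) 2825 = -43620825$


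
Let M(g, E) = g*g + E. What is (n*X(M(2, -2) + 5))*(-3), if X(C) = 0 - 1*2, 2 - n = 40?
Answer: -228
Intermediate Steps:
n = -38 (n = 2 - 1*40 = 2 - 40 = -38)
M(g, E) = E + g² (M(g, E) = g² + E = E + g²)
X(C) = -2 (X(C) = 0 - 2 = -2)
(n*X(M(2, -2) + 5))*(-3) = -38*(-2)*(-3) = 76*(-3) = -228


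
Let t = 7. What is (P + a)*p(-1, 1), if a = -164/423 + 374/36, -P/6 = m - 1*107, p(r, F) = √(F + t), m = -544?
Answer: 3312937*√2/423 ≈ 11076.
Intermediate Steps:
p(r, F) = √(7 + F) (p(r, F) = √(F + 7) = √(7 + F))
P = 3906 (P = -6*(-544 - 1*107) = -6*(-544 - 107) = -6*(-651) = 3906)
a = 8461/846 (a = -164*1/423 + 374*(1/36) = -164/423 + 187/18 = 8461/846 ≈ 10.001)
(P + a)*p(-1, 1) = (3906 + 8461/846)*√(7 + 1) = 3312937*√8/846 = 3312937*(2*√2)/846 = 3312937*√2/423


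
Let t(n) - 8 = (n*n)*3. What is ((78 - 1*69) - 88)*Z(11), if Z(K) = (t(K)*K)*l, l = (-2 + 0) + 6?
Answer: -1289596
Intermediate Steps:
t(n) = 8 + 3*n² (t(n) = 8 + (n*n)*3 = 8 + n²*3 = 8 + 3*n²)
l = 4 (l = -2 + 6 = 4)
Z(K) = 4*K*(8 + 3*K²) (Z(K) = ((8 + 3*K²)*K)*4 = (K*(8 + 3*K²))*4 = 4*K*(8 + 3*K²))
((78 - 1*69) - 88)*Z(11) = ((78 - 1*69) - 88)*(12*11³ + 32*11) = ((78 - 69) - 88)*(12*1331 + 352) = (9 - 88)*(15972 + 352) = -79*16324 = -1289596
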